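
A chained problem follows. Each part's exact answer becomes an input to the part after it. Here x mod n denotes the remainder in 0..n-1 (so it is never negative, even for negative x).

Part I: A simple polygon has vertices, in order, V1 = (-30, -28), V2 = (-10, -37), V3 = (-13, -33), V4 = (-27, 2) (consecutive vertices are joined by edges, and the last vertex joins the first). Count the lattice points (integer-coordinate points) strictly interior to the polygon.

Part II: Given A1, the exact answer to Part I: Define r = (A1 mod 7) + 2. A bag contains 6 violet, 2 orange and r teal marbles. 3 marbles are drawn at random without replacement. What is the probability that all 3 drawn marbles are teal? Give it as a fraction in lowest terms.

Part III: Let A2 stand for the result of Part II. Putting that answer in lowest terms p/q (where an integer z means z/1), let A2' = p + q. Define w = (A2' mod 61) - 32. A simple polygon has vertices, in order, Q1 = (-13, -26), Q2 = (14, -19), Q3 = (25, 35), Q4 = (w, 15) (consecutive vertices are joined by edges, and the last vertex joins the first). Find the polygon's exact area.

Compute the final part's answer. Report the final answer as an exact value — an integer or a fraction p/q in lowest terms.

1963/2

Part I: cross terms: (-30*-37 - -10*-28)=830, (-10*-33 - -13*-37)=-151, (-13*2 - -27*-33)=-917, (-27*-28 - -30*2)=816; twice the area = |578| = 578; area = 289; boundary points = 1 + 1 + 7 + 3 = 12; strictly interior points = area - boundary/2 + 1 = 284; answer 284
Part II: A1 = 284; r = 6; total draws C(14,3) = 364; favorable C(6,3) = 20; P = 5/91; answer 5/91
Part III: A2 = 5/91; threaded value p + q = 96; w = 3; cross terms: (-13*-19 - 14*-26)=611, (14*35 - 25*-19)=965, (25*15 - 3*35)=270, (3*-26 - -13*15)=117; twice the area = |1963| = 1963; area = 1963/2; answer 1963/2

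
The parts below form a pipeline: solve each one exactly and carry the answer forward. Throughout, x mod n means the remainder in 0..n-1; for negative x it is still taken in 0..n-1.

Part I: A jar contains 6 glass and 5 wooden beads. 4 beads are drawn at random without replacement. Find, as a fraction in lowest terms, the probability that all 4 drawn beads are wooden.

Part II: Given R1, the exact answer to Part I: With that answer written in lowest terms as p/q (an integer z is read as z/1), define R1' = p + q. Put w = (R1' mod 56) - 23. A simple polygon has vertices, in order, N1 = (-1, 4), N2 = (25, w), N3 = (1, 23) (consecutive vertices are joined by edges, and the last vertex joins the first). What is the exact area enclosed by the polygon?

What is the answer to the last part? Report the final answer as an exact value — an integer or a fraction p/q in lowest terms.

Part I: total draws C(11,4) = 330; favorable C(5,4) = 5; P = 1/66; answer 1/66
Part II: R1 = 1/66; threaded value p + q = 67; w = -12; cross terms: (-1*-12 - 25*4)=-88, (25*23 - 1*-12)=587, (1*4 - -1*23)=27; twice the area = |526| = 526; area = 263; answer 263

263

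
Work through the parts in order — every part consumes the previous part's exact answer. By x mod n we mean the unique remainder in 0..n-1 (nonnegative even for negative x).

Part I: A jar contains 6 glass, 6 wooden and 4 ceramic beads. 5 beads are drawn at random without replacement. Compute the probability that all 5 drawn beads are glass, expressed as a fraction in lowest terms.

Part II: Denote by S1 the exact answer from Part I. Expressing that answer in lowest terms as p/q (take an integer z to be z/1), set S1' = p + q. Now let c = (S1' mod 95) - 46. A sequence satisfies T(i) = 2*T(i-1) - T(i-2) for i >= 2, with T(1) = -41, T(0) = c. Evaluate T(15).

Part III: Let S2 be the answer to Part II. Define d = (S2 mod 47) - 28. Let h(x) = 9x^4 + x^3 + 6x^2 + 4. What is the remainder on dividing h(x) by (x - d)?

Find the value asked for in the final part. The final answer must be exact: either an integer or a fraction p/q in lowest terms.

164

Part I: total draws C(16,5) = 4368; favorable C(6,5) = 6; P = 1/728; answer 1/728
Part II: S1 = 1/728; threaded value p + q = 729; c = 18; T(2) = 2*(-41) - 1*(18) = -100; iterating: T(2)=-100, T(3)=-159, T(4)=-218, T(5)=-277, T(6)=-336, T(7)=-395, T(8)=-454, T(9)=-513, T(10)=-572, T(11)=-631, T(12)=-690, T(13)=-749, T(14)=-808, T(15)=-867; answer -867
Part III: S2 = -867; d = -2; remainder = value at the root: 9*(-2)^4 + 1*(-2)^3 + 6*(-2)^2 + 4 = (144) + (-8) + (24) + (4) = 164; answer 164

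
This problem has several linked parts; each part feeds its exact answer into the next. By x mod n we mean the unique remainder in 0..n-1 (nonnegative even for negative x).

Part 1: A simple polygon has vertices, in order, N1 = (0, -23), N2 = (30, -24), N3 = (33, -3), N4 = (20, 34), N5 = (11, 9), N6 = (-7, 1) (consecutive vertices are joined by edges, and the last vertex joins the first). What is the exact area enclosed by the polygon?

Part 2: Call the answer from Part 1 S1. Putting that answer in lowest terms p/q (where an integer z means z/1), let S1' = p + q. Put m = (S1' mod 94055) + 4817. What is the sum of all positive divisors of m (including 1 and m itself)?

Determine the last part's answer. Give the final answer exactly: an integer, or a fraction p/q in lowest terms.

18720

Part 1: cross terms: (0*-24 - 30*-23)=690, (30*-3 - 33*-24)=702, (33*34 - 20*-3)=1182, (20*9 - 11*34)=-194, (11*1 - -7*9)=74, (-7*-23 - 0*1)=161; twice the area = |2615| = 2615; area = 2615/2; answer 2615/2
Part 2: S1 = 2615/2; threaded value p + q = 2617; m = 7434; 7434 = 2 * 3^2 * 7 * 59; sigma = (1 + 2) * (1 + 3 + 9) * (1 + 7) * (1 + 59) = 3 * 13 * 8 * 60 = 18720; answer 18720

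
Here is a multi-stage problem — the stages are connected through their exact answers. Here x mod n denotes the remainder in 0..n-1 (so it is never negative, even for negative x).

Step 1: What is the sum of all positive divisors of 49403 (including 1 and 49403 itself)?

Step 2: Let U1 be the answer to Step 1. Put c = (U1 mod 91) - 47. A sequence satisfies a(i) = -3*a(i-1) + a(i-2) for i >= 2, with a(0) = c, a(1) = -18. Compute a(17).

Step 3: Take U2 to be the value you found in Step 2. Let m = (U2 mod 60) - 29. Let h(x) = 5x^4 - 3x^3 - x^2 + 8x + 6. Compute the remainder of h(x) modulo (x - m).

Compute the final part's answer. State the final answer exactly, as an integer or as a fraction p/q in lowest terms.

Step 1: 49403 = 127 * 389; sigma = (1 + 127) * (1 + 389) = 128 * 390 = 49920; answer 49920
Step 2: U1 = 49920; c = 5; a(2) = -3*(-18) + 1*(5) = 59; iterating: a(2)=59, a(3)=-195, a(4)=644, a(5)=-2127, a(6)=7025, a(7)=-23202, a(8)=76631, a(9)=-253095, a(10)=835916, a(11)=-2760843, a(12)=9118445, a(13)=-30116178, a(14)=99466979, a(15)=-328517115, a(16)=1085018324, a(17)=-3583572087; answer -3583572087
Step 3: U2 = -3583572087; m = 4; remainder = value at the root: 5*(4)^4 - 3*(4)^3 - 1*(4)^2 + 8*(4)^1 + 6 = (1280) + (-192) + (-16) + (32) + (6) = 1110; answer 1110

1110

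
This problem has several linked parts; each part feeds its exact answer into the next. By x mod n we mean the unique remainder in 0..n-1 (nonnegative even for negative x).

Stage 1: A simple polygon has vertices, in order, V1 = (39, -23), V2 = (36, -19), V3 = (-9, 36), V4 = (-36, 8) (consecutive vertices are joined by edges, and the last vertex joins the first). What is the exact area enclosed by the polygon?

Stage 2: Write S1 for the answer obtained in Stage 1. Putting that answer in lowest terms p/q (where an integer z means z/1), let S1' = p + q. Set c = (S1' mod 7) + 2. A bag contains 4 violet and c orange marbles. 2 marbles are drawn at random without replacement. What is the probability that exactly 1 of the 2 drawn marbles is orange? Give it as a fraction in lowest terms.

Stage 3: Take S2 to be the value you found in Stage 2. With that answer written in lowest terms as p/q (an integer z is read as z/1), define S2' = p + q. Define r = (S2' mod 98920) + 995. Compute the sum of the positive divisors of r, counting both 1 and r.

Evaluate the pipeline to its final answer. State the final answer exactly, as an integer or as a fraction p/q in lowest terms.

Stage 1: cross terms: (39*-19 - 36*-23)=87, (36*36 - -9*-19)=1125, (-9*8 - -36*36)=1224, (-36*-23 - 39*8)=516; twice the area = |2952| = 2952; area = 1476; answer 1476
Stage 2: S1 = 1476; threaded value p + q = 1477; c = 2; total draws C(6,2) = 15; favorable C(2,1)*C(4,1) = 8; P = 8/15; answer 8/15
Stage 3: S2 = 8/15; threaded value p + q = 23; r = 1018; 1018 = 2 * 509; sigma = (1 + 2) * (1 + 509) = 3 * 510 = 1530; answer 1530

1530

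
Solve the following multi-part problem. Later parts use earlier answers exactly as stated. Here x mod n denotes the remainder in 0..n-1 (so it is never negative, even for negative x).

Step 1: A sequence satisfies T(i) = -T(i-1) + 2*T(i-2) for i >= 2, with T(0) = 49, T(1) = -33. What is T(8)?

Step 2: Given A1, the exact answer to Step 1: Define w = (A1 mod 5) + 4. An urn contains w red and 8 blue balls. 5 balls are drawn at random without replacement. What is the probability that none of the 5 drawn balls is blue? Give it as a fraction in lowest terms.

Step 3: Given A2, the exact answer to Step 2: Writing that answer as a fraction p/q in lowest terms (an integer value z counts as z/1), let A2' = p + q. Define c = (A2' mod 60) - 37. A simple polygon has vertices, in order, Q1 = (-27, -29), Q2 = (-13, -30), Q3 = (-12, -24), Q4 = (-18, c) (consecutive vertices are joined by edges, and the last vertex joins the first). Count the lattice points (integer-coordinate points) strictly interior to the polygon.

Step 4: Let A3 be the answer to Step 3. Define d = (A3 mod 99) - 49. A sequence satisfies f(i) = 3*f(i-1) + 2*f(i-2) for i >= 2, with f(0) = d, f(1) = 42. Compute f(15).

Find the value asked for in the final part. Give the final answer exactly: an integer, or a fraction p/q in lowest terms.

Step 1: T(2) = -1*(-33) + 2*(49) = 131; iterating: T(2)=131, T(3)=-197, T(4)=459, T(5)=-853, T(6)=1771, T(7)=-3477, T(8)=7019; answer 7019
Step 2: A1 = 7019; w = 8; total draws C(16,5) = 4368; favorable C(8,5) = 56; P = 1/78; answer 1/78
Step 3: A2 = 1/78; threaded value p + q = 79; c = -18; cross terms: (-27*-30 - -13*-29)=433, (-13*-24 - -12*-30)=-48, (-12*-18 - -18*-24)=-216, (-18*-29 - -27*-18)=36; twice the area = |205| = 205; area = 205/2; boundary points = 1 + 1 + 6 + 1 = 9; strictly interior points = area - boundary/2 + 1 = 99; answer 99
Step 4: A3 = 99; d = -49; f(2) = 3*(42) + 2*(-49) = 28; iterating: f(2)=28, f(3)=168, f(4)=560, f(5)=2016, f(6)=7168, f(7)=25536, f(8)=90944, f(9)=323904, f(10)=1153600, f(11)=4108608, f(12)=14633024, f(13)=52116288, f(14)=185614912, f(15)=661077312; answer 661077312

661077312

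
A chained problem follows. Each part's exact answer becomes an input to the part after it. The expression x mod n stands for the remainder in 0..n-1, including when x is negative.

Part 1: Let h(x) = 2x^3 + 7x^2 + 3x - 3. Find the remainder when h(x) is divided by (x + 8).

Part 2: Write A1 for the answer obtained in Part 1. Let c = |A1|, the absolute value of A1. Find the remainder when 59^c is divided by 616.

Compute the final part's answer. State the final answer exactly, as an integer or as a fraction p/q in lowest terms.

Part 1: remainder = value at the root: 2*(-8)^3 + 7*(-8)^2 + 3*(-8)^1 - 3 = (-1024) + (448) + (-24) + (-3) = -603; answer -603
Part 2: A1 = -603; c = 603; squarings mod 616: 59^1=59, 59^2=401, 59^4=25, 59^8=9, 59^16=81, 59^32=401, 59^64=25, 59^128=9, 59^256=81, 59^512=401; 59^603 = 59^1 * 59^2 * 59^8 * 59^16 * 59^64 * 59^512 = 251 (mod 616); answer 251

251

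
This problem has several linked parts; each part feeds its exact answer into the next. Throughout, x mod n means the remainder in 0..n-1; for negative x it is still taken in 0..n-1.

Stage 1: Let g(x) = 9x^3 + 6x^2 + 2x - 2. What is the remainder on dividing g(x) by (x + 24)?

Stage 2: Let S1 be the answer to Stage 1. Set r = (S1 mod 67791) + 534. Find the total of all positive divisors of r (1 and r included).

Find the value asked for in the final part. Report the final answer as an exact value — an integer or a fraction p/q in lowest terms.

28224

Stage 1: remainder = value at the root: 9*(-24)^3 + 6*(-24)^2 + 2*(-24)^1 - 2 = (-124416) + (3456) + (-48) + (-2) = -121010; answer -121010
Stage 2: S1 = -121010; r = 15106; 15106 = 2 * 7 * 13 * 83; sigma = (1 + 2) * (1 + 7) * (1 + 13) * (1 + 83) = 3 * 8 * 14 * 84 = 28224; answer 28224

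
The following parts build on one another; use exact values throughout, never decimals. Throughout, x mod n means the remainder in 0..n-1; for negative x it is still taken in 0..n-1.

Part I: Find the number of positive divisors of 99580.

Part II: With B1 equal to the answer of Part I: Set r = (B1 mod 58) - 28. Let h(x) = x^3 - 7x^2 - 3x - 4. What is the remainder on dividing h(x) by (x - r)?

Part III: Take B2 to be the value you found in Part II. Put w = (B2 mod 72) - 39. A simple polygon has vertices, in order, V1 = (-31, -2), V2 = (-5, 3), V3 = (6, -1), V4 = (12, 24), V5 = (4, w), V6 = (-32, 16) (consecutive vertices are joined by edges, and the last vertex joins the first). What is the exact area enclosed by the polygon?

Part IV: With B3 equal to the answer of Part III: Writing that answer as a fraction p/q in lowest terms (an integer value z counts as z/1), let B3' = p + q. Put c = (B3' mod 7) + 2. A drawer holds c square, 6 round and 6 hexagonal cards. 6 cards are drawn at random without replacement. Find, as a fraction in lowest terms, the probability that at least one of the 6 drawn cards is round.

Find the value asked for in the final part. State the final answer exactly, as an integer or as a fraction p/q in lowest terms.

Part I: 99580 = 2^2 * 5 * 13 * 383; number of divisors = (2+1) * (1+1) * (1+1) * (1+1) = 24; answer 24
Part II: B1 = 24; r = -4; remainder = value at the root: 1*(-4)^3 - 7*(-4)^2 - 3*(-4)^1 - 4 = (-64) + (-112) + (12) + (-4) = -168; answer -168
Part III: B2 = -168; w = 9; cross terms: (-31*3 - -5*-2)=-103, (-5*-1 - 6*3)=-13, (6*24 - 12*-1)=156, (12*9 - 4*24)=12, (4*16 - -32*9)=352, (-32*-2 - -31*16)=560; twice the area = |964| = 964; area = 482; answer 482
Part IV: B3 = 482; threaded value p + q = 483; c = 2; total draws C(14,6) = 3003; complement C(8,6) = 28; favorable 3003 - 28 = 2975; P = 425/429; answer 425/429

425/429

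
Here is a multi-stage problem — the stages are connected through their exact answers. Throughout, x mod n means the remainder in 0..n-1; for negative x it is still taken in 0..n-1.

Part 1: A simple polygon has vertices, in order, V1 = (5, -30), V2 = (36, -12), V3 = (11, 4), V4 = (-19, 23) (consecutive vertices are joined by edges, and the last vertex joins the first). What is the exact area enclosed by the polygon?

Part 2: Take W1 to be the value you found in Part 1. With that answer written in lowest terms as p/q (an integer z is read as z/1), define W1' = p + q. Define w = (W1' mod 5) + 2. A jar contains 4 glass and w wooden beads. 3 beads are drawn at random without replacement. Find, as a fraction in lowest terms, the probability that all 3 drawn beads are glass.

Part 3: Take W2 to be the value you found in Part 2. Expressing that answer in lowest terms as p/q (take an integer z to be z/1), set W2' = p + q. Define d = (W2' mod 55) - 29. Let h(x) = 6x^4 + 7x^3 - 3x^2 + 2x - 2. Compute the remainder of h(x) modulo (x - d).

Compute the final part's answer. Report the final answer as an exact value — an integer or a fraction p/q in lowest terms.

66718

Part 1: cross terms: (5*-12 - 36*-30)=1020, (36*4 - 11*-12)=276, (11*23 - -19*4)=329, (-19*-30 - 5*23)=455; twice the area = |2080| = 2080; area = 1040; answer 1040
Part 2: W1 = 1040; threaded value p + q = 1041; w = 3; total draws C(7,3) = 35; favorable C(4,3) = 4; P = 4/35; answer 4/35
Part 3: W2 = 4/35; threaded value p + q = 39; d = 10; remainder = value at the root: 6*(10)^4 + 7*(10)^3 - 3*(10)^2 + 2*(10)^1 - 2 = (60000) + (7000) + (-300) + (20) + (-2) = 66718; answer 66718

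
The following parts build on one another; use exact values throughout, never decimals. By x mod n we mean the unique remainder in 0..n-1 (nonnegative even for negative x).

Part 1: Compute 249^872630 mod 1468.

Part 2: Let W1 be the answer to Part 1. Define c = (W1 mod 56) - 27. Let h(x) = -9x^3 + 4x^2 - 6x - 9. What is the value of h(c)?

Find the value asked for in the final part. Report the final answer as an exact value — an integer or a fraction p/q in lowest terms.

Part 1: squarings mod 1468: 249^1=249, 249^2=345, 249^4=117, 249^8=477, 249^16=1457, 249^32=121, 249^64=1429, 249^128=53, 249^256=1341, 249^512=1449, 249^1024=361, 249^2048=1137, 249^4096=929, 249^8192=1325, 249^16384=1365, 249^32768=333, 249^65536=789, 249^131072=89, 249^262144=581, 249^524288=1389; 249^872630 = 249^2 * 249^4 * 249^16 * 249^32 * 249^128 * 249^4096 * 249^16384 * 249^65536 * 249^262144 * 249^524288 = 57 (mod 1468); answer 57
Part 2: W1 = 57; c = -26; -9*(-26)^3 + 4*(-26)^2 - 6*(-26)^1 - 9 = (158184) + (2704) + (156) + (-9) = 161035; answer 161035

161035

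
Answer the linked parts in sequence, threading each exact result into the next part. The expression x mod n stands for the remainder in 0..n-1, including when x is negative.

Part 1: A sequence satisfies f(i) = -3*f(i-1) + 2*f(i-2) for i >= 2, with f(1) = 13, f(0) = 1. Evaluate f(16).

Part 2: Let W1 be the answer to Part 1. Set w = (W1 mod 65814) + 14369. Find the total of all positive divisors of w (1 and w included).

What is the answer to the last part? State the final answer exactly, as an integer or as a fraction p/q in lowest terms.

121704

Part 1: f(2) = -3*(13) + 2*(1) = -37; iterating: f(2)=-37, f(3)=137, f(4)=-485, f(5)=1729, f(6)=-6157, f(7)=21929, f(8)=-78101, f(9)=278161, f(10)=-990685, f(11)=3528377, f(12)=-12566501, f(13)=44756257, f(14)=-159401773, f(15)=567717833, f(16)=-2021957045; answer -2021957045
Part 2: W1 = -2021957045; w = 60846; 60846 = 2 * 3 * 10141; sigma = (1 + 2) * (1 + 3) * (1 + 10141) = 3 * 4 * 10142 = 121704; answer 121704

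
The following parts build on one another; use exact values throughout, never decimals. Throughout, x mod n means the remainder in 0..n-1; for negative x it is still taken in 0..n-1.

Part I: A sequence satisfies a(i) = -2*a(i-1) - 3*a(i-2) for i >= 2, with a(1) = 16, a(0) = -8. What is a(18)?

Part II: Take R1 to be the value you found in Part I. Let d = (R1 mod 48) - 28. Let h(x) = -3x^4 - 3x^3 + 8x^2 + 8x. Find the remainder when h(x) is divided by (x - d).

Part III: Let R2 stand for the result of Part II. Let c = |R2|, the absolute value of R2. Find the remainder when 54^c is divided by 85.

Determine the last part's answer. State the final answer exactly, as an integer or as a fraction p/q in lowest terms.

Part I: a(2) = -2*(16) - 3*(-8) = -8; iterating: a(2)=-8, a(3)=-32, a(4)=88, a(5)=-80, a(6)=-104, a(7)=448, a(8)=-584, a(9)=-176, a(10)=2104, a(11)=-3680, a(12)=1048, a(13)=8944, a(14)=-21032, a(15)=15232, a(16)=32632, a(17)=-110960, a(18)=124024; answer 124024
Part II: R1 = 124024; d = 12; remainder = value at the root: -3*(12)^4 - 3*(12)^3 + 8*(12)^2 + 8*(12)^1 = (-62208) + (-5184) + (1152) + (96) = -66144; answer -66144
Part III: R2 = -66144; c = 66144; squarings mod 85: 54^1=54, 54^2=26, 54^4=81, 54^8=16, 54^16=1, 54^32=1, 54^64=1, 54^128=1, 54^256=1, 54^512=1, 54^1024=1, 54^2048=1, 54^4096=1, 54^8192=1, 54^16384=1, 54^32768=1, 54^65536=1; 54^66144 = 54^32 * 54^64 * 54^512 * 54^65536 = 1 (mod 85); answer 1

1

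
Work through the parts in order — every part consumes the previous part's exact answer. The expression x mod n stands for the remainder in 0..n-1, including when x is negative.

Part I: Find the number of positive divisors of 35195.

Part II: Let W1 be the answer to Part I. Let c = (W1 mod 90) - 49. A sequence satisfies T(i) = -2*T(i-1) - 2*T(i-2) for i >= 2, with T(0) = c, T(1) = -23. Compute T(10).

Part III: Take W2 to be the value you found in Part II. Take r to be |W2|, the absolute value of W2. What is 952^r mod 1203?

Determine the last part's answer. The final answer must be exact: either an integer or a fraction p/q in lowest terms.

406

Part I: 35195 = 5 * 7039; number of divisors = (1+1) * (1+1) = 4; answer 4
Part II: W1 = 4; c = -45; T(2) = -2*(-23) - 2*(-45) = 136; iterating: T(2)=136, T(3)=-226, T(4)=180, T(5)=92, T(6)=-544, T(7)=904, T(8)=-720, T(9)=-368, T(10)=2176; answer 2176
Part III: W2 = 2176; r = 2176; squarings mod 1203: 952^1=952, 952^2=445, 952^4=733, 952^8=751, 952^16=997, 952^32=331, 952^64=88, 952^128=526, 952^256=1189, 952^512=196, 952^1024=1123, 952^2048=385; 952^2176 = 952^128 * 952^2048 = 406 (mod 1203); answer 406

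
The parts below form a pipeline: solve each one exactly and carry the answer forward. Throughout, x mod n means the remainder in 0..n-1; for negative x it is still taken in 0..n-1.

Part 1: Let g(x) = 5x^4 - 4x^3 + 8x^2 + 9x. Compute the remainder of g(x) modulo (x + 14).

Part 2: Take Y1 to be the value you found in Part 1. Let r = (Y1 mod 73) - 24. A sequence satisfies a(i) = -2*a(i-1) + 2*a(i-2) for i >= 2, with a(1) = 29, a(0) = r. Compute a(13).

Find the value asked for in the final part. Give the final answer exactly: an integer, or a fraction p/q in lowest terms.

Part 1: remainder = value at the root: 5*(-14)^4 - 4*(-14)^3 + 8*(-14)^2 + 9*(-14)^1 = (192080) + (10976) + (1568) + (-126) = 204498; answer 204498
Part 2: Y1 = 204498; r = 1; a(2) = -2*(29) + 2*(1) = -56; iterating: a(2)=-56, a(3)=170, a(4)=-452, a(5)=1244, a(6)=-3392, a(7)=9272, a(8)=-25328, a(9)=69200, a(10)=-189056, a(11)=516512, a(12)=-1411136, a(13)=3855296; answer 3855296

3855296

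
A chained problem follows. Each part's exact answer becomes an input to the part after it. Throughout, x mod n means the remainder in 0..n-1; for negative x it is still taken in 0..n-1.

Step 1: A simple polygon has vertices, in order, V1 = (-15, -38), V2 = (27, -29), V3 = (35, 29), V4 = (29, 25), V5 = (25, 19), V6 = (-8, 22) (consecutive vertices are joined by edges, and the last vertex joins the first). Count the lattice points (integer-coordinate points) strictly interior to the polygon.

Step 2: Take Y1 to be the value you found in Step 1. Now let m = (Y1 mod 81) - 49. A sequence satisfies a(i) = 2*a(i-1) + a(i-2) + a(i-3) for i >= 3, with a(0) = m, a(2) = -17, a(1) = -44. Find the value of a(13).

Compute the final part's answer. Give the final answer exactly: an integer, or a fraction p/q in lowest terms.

-1346600

Step 1: cross terms: (-15*-29 - 27*-38)=1461, (27*29 - 35*-29)=1798, (35*25 - 29*29)=34, (29*19 - 25*25)=-74, (25*22 - -8*19)=702, (-8*-38 - -15*22)=634; twice the area = |4555| = 4555; area = 4555/2; boundary points = 3 + 2 + 2 + 2 + 3 + 1 = 13; strictly interior points = area - boundary/2 + 1 = 2272; answer 2272
Step 2: Y1 = 2272; m = -45; a(3) = 2*(-17) + 1*(-44) + 1*(-45) = -123; iterating: a(3)=-123, a(4)=-307, a(5)=-754, a(6)=-1938, a(7)=-4937, a(8)=-12566, a(9)=-32007, a(10)=-81517, a(11)=-207607, a(12)=-528738, a(13)=-1346600; answer -1346600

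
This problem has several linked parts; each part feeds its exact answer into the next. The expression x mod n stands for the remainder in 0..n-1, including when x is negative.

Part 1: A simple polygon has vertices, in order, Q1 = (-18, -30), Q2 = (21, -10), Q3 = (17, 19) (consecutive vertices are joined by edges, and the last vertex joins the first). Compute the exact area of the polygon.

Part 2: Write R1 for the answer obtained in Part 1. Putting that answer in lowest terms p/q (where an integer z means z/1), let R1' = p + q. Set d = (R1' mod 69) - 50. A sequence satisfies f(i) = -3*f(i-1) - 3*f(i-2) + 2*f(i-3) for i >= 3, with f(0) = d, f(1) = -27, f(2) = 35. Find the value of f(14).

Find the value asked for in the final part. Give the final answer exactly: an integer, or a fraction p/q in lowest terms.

Part 1: cross terms: (-18*-10 - 21*-30)=810, (21*19 - 17*-10)=569, (17*-30 - -18*19)=-168; twice the area = |1211| = 1211; area = 1211/2; answer 1211/2
Part 2: R1 = 1211/2; threaded value p + q = 1213; d = -10; f(3) = -3*(35) - 3*(-27) + 2*(-10) = -44; iterating: f(3)=-44, f(4)=-27, f(5)=283, f(6)=-856, f(7)=1665, f(8)=-1861, f(9)=-1124, f(10)=12285, f(11)=-37205, f(12)=72512, f(13)=-81351, f(14)=-47893; answer -47893

-47893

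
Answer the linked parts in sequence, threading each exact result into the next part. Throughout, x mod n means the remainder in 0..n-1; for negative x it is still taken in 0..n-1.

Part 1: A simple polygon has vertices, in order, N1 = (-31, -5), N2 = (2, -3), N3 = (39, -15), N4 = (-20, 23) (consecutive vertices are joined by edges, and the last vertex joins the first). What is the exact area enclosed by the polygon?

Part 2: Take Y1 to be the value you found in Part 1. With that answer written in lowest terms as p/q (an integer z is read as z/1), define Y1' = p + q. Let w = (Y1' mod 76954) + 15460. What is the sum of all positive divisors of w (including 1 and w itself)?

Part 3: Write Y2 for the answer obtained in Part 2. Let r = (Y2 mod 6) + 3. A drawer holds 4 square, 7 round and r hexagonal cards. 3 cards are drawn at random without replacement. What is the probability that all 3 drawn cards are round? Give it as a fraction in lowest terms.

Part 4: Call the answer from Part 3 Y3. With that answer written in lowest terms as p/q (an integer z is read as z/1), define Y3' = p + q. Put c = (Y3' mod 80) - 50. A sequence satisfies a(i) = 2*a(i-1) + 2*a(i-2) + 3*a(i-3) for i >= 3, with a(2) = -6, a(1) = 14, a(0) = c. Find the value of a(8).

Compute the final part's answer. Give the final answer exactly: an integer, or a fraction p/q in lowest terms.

Part 1: cross terms: (-31*-3 - 2*-5)=103, (2*-15 - 39*-3)=87, (39*23 - -20*-15)=597, (-20*-5 - -31*23)=813; twice the area = |1600| = 1600; area = 800; answer 800
Part 2: Y1 = 800; threaded value p + q = 801; w = 16261; 16261 = 7 * 23 * 101; sigma = (1 + 7) * (1 + 23) * (1 + 101) = 8 * 24 * 102 = 19584; answer 19584
Part 3: Y2 = 19584; r = 3; total draws C(14,3) = 364; favorable C(7,3) = 35; P = 5/52; answer 5/52
Part 4: Y3 = 5/52; threaded value p + q = 57; c = 7; a(3) = 2*(-6) + 2*(14) + 3*(7) = 37; iterating: a(3)=37, a(4)=104, a(5)=264, a(6)=847, a(7)=2534, a(8)=7554; answer 7554

7554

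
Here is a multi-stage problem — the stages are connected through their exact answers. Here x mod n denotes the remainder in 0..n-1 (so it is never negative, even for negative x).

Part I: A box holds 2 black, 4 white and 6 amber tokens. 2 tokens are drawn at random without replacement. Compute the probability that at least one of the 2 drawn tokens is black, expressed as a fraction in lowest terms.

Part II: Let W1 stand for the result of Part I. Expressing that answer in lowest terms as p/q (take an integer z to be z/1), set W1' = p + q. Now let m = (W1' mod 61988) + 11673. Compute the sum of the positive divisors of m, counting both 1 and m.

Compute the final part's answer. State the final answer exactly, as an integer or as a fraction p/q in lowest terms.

17556

Part I: total draws C(12,2) = 66; complement C(10,2) = 45; favorable 66 - 45 = 21; P = 7/22; answer 7/22
Part II: W1 = 7/22; threaded value p + q = 29; m = 11702; 11702 = 2 * 5851; sigma = (1 + 2) * (1 + 5851) = 3 * 5852 = 17556; answer 17556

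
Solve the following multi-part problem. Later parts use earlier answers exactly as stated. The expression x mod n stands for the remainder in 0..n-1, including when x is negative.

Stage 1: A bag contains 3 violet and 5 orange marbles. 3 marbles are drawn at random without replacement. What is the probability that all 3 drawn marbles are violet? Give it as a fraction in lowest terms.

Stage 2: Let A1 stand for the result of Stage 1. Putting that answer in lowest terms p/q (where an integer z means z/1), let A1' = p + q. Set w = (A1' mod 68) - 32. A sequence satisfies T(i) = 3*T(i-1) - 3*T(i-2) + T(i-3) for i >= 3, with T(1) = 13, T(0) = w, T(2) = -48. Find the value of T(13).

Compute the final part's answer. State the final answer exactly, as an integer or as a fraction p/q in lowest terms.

-3953

Stage 1: total draws C(8,3) = 56; favorable C(3,3) = 1; P = 1/56; answer 1/56
Stage 2: A1 = 1/56; threaded value p + q = 57; w = 25; T(3) = 3*(-48) - 3*(13) + 1*(25) = -158; iterating: T(3)=-158, T(4)=-317, T(5)=-525, T(6)=-782, T(7)=-1088, T(8)=-1443, T(9)=-1847, T(10)=-2300, T(11)=-2802, T(12)=-3353, T(13)=-3953; answer -3953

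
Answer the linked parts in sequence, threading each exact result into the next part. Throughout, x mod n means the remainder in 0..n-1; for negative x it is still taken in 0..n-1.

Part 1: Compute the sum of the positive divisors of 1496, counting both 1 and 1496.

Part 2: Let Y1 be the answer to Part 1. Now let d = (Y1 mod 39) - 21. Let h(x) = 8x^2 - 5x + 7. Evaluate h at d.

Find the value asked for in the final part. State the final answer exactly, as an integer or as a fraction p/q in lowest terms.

Part 1: 1496 = 2^3 * 11 * 17; sigma = (1 + 2 + 4 + 8) * (1 + 11) * (1 + 17) = 15 * 12 * 18 = 3240; answer 3240
Part 2: Y1 = 3240; d = -18; 8*(-18)^2 - 5*(-18)^1 + 7 = (2592) + (90) + (7) = 2689; answer 2689

2689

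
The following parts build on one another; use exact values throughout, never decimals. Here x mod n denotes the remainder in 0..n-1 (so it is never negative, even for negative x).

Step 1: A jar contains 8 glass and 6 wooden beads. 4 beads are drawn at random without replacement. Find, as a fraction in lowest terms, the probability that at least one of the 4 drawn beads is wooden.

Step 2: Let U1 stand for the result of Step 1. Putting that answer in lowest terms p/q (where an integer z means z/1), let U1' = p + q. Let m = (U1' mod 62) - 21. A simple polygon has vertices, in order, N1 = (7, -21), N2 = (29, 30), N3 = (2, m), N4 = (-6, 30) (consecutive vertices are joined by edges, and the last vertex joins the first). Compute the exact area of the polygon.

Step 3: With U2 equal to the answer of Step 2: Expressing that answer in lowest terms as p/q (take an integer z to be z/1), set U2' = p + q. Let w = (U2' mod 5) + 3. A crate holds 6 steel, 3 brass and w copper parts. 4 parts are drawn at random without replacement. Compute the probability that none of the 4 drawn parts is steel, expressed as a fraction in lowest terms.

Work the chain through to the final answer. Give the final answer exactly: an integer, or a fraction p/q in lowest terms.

Step 1: total draws C(14,4) = 1001; complement C(8,4) = 70; favorable 1001 - 70 = 931; P = 133/143; answer 133/143
Step 2: U1 = 133/143; threaded value p + q = 276; m = 7; cross terms: (7*30 - 29*-21)=819, (29*7 - 2*30)=143, (2*30 - -6*7)=102, (-6*-21 - 7*30)=-84; twice the area = |980| = 980; area = 490; answer 490
Step 3: U2 = 490; threaded value p + q = 491; w = 4; total draws C(13,4) = 715; favorable C(7,4) = 35; P = 7/143; answer 7/143

7/143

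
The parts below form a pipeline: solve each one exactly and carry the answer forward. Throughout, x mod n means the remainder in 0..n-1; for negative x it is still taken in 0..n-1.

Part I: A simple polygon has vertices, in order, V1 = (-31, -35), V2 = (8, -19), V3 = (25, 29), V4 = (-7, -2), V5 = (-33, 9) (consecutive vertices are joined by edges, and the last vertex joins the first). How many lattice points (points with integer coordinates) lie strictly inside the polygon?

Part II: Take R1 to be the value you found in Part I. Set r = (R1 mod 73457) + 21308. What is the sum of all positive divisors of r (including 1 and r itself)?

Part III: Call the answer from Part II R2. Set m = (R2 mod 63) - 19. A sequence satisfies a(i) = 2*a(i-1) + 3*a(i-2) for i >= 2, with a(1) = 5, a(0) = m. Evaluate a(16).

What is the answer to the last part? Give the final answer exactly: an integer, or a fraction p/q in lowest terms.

Part I: cross terms: (-31*-19 - 8*-35)=869, (8*29 - 25*-19)=707, (25*-2 - -7*29)=153, (-7*9 - -33*-2)=-129, (-33*-35 - -31*9)=1434; twice the area = |3034| = 3034; area = 1517; boundary points = 1 + 1 + 1 + 1 + 2 = 6; strictly interior points = area - boundary/2 + 1 = 1515; answer 1515
Part II: R1 = 1515; r = 22823; 22823 = 29 * 787; sigma = (1 + 29) * (1 + 787) = 30 * 788 = 23640; answer 23640
Part III: R2 = 23640; m = -4; a(2) = 2*(5) + 3*(-4) = -2; iterating: a(2)=-2, a(3)=11, a(4)=16, a(5)=65, a(6)=178, a(7)=551, a(8)=1636, a(9)=4925, a(10)=14758, a(11)=44291, a(12)=132856, a(13)=398585, a(14)=1195738, a(15)=3587231, a(16)=10761676; answer 10761676

10761676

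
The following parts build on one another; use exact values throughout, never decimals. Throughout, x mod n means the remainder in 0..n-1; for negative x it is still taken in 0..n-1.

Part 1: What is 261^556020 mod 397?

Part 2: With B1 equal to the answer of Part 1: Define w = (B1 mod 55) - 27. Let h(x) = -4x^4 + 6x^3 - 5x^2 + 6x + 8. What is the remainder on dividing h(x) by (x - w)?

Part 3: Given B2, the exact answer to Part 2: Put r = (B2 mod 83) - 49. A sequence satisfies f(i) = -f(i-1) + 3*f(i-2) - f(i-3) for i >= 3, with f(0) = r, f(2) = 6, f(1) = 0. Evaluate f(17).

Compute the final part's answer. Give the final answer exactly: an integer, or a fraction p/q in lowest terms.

3242784

Part 1: squarings mod 397: 261^1=261, 261^2=234, 261^4=367, 261^8=106, 261^16=120, 261^32=108, 261^64=151, 261^128=172, 261^256=206, 261^512=354, 261^1024=261, 261^2048=234, 261^4096=367, 261^8192=106, 261^16384=120, 261^32768=108, 261^65536=151, 261^131072=172, 261^262144=206, 261^524288=354; 261^556020 = 261^4 * 261^16 * 261^32 * 261^64 * 261^128 * 261^256 * 261^512 * 261^2048 * 261^4096 * 261^8192 * 261^16384 * 261^524288 = 333 (mod 397); answer 333
Part 2: B1 = 333; w = -24; remainder = value at the root: -4*(-24)^4 + 6*(-24)^3 - 5*(-24)^2 + 6*(-24)^1 + 8 = (-1327104) + (-82944) + (-2880) + (-144) + (8) = -1413064; answer -1413064
Part 3: B2 = -1413064; r = -38; f(3) = -1*(6) + 3*(0) - 1*(-38) = 32; iterating: f(3)=32, f(4)=-14, f(5)=104, f(6)=-178, f(7)=504, f(8)=-1142, f(9)=2832, f(10)=-6762, f(11)=16400, f(12)=-39518, f(13)=95480, f(14)=-230434, f(15)=556392, f(16)=-1343174, f(17)=3242784; answer 3242784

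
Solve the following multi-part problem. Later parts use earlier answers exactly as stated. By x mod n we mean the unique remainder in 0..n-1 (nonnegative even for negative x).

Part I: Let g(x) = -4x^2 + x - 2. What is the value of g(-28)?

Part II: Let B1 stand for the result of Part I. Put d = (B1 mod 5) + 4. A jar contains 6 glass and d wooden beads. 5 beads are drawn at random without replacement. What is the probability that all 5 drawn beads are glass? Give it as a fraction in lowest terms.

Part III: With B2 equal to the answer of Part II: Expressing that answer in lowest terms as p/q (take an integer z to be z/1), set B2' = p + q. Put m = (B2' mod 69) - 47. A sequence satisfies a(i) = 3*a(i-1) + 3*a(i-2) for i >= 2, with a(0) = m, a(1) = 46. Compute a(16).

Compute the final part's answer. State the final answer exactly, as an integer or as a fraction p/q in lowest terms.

15459198786

Part I: -4*(-28)^2 + 1*(-28)^1 - 2 = (-3136) + (-28) + (-2) = -3166; answer -3166
Part II: B1 = -3166; d = 8; total draws C(14,5) = 2002; favorable C(6,5) = 6; P = 3/1001; answer 3/1001
Part III: B2 = 3/1001; threaded value p + q = 1004; m = -9; a(2) = 3*(46) + 3*(-9) = 111; iterating: a(2)=111, a(3)=471, a(4)=1746, a(5)=6651, a(6)=25191, a(7)=95526, a(8)=362151, a(9)=1373031, a(10)=5205546, a(11)=19735731, a(12)=74823831, a(13)=283678686, a(14)=1075507551, a(15)=4077558711, a(16)=15459198786; answer 15459198786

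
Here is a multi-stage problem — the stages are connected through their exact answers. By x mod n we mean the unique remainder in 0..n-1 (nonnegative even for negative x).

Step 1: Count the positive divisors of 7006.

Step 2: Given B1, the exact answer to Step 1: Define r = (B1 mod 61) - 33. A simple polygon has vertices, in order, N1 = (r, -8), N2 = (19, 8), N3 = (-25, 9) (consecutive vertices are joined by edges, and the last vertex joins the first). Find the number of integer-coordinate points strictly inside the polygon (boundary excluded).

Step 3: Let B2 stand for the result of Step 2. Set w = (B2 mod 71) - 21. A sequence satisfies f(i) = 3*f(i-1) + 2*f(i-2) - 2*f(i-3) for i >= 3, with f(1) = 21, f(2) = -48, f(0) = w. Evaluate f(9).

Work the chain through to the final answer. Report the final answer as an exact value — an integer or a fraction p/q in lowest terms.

Step 1: 7006 = 2 * 31 * 113; number of divisors = (1+1) * (1+1) * (1+1) = 8; answer 8
Step 2: B1 = 8; r = -25; cross terms: (-25*8 - 19*-8)=-48, (19*9 - -25*8)=371, (-25*-8 - -25*9)=425; twice the area = |748| = 748; area = 374; boundary points = 4 + 1 + 17 = 22; strictly interior points = area - boundary/2 + 1 = 364; answer 364
Step 3: B2 = 364; w = -12; f(3) = 3*(-48) + 2*(21) - 2*(-12) = -78; iterating: f(3)=-78, f(4)=-372, f(5)=-1176, f(6)=-4116, f(7)=-13956, f(8)=-47748, f(9)=-162924; answer -162924

-162924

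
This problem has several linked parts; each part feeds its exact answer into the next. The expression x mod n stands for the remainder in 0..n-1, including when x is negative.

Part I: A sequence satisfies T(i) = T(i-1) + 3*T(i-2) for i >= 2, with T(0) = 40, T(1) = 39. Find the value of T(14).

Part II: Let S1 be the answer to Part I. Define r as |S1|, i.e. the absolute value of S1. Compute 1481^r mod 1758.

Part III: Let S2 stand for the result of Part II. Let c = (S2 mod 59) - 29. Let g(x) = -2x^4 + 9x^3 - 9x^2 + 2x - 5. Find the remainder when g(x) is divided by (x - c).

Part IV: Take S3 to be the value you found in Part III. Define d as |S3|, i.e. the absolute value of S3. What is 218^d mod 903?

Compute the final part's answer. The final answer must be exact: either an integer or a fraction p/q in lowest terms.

Part I: T(2) = 1*(39) + 3*(40) = 159; iterating: T(2)=159, T(3)=276, T(4)=753, T(5)=1581, T(6)=3840, T(7)=8583, T(8)=20103, T(9)=45852, T(10)=106161, T(11)=243717, T(12)=562200, T(13)=1293351, T(14)=2979951; answer 2979951
Part II: S1 = 2979951; r = 2979951; squarings mod 1758: 1481^1=1481, 1481^2=1135, 1481^4=1369, 1481^8=133, 1481^16=109, 1481^32=1333, 1481^64=1309, 1481^128=1189, 1481^256=289, 1481^512=895, 1481^1024=1135, 1481^2048=1369, 1481^4096=133, 1481^8192=109, 1481^16384=1333, 1481^32768=1309, 1481^65536=1189, 1481^131072=289, 1481^262144=895, 1481^524288=1135, 1481^1048576=1369, 1481^2097152=133; 1481^2979951 = 1481^1 * 1481^2 * 1481^4 * 1481^8 * 1481^32 * 1481^64 * 1481^2048 * 1481^4096 * 1481^8192 * 1481^16384 * 1481^65536 * 1481^262144 * 1481^524288 * 1481^2097152 = 1241 (mod 1758); answer 1241
Part III: S2 = 1241; c = -27; remainder = value at the root: -2*(-27)^4 + 9*(-27)^3 - 9*(-27)^2 + 2*(-27)^1 - 5 = (-1062882) + (-177147) + (-6561) + (-54) + (-5) = -1246649; answer -1246649
Part IV: S3 = -1246649; d = 1246649; squarings mod 903: 218^1=218, 218^2=568, 218^4=253, 218^8=799, 218^16=883, 218^32=400, 218^64=169, 218^128=568, 218^256=253, 218^512=799, 218^1024=883, 218^2048=400, 218^4096=169, 218^8192=568, 218^16384=253, 218^32768=799, 218^65536=883, 218^131072=400, 218^262144=169, 218^524288=568, 218^1048576=253; 218^1246649 = 218^1 * 218^8 * 218^16 * 218^32 * 218^128 * 218^256 * 218^1024 * 218^65536 * 218^131072 * 218^1048576 = 71 (mod 903); answer 71

71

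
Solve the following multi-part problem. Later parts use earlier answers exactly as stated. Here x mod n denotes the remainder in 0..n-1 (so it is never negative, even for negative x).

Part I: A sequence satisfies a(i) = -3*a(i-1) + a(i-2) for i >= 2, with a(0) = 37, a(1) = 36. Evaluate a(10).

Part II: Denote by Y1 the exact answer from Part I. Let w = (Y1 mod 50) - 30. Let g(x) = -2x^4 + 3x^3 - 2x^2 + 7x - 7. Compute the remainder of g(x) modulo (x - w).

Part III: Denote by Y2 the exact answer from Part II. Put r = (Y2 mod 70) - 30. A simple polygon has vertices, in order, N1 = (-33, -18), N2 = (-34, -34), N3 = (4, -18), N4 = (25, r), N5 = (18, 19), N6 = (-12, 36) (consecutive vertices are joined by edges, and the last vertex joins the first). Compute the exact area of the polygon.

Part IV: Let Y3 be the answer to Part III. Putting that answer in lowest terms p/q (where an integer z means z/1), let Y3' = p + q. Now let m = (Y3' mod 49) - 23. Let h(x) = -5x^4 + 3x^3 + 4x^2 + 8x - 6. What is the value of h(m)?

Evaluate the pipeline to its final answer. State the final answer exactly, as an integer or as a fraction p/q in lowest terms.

Part I: a(2) = -3*(36) + 1*(37) = -71; iterating: a(2)=-71, a(3)=249, a(4)=-818, a(5)=2703, a(6)=-8927, a(7)=29484, a(8)=-97379, a(9)=321621, a(10)=-1062242; answer -1062242
Part II: Y1 = -1062242; w = -22; remainder = value at the root: -2*(-22)^4 + 3*(-22)^3 - 2*(-22)^2 + 7*(-22)^1 - 7 = (-468512) + (-31944) + (-968) + (-154) + (-7) = -501585; answer -501585
Part III: Y2 = -501585; r = 5; cross terms: (-33*-34 - -34*-18)=510, (-34*-18 - 4*-34)=748, (4*5 - 25*-18)=470, (25*19 - 18*5)=385, (18*36 - -12*19)=876, (-12*-18 - -33*36)=1404; twice the area = |4393| = 4393; area = 4393/2; answer 4393/2
Part IV: Y3 = 4393/2; threaded value p + q = 4395; m = 11; -5*(11)^4 + 3*(11)^3 + 4*(11)^2 + 8*(11)^1 - 6 = (-73205) + (3993) + (484) + (88) + (-6) = -68646; answer -68646

-68646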